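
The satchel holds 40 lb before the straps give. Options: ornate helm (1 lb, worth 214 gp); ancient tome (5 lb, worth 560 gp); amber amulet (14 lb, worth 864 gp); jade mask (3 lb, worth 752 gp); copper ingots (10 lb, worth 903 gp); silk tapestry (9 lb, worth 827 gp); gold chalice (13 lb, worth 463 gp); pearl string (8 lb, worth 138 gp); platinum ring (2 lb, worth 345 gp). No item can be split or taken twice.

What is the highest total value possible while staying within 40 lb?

The ratio heuristic lands on ornate helm + ancient tome + jade mask + copper ingots + silk tapestry + pearl string + platinum ring (3739) but leaves 2 lb idle.
Dropping ancient tome and pearl string frees 13 lb; slotting in amber amulet (14 lb) lifts the total to 3905 at 39 lb.
Every other selection either busts 40 lb or fails to beat 3905.

3905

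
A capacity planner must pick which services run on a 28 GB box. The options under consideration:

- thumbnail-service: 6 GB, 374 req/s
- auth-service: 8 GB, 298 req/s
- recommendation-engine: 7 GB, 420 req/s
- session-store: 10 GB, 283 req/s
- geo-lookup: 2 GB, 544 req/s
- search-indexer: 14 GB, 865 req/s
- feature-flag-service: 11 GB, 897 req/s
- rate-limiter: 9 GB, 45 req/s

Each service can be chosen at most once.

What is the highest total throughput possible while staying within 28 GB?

A density-first pass picks thumbnail-service + recommendation-engine + geo-lookup + feature-flag-service — 2235 at 26 GB.
Replace thumbnail-service and recommendation-engine with search-indexer: the trade gains 71 net, giving 2306 at 27 GB.
The spare 1 GB is too small for any remaining service, and no exchange beats 2306.

2306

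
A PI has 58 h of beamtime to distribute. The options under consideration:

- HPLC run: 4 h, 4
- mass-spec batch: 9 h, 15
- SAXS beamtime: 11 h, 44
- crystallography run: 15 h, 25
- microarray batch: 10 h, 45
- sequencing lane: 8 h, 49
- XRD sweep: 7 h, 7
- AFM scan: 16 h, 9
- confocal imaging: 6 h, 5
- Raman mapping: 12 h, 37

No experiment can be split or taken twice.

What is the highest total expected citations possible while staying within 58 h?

200

Filling by ratio: HPLC run + mass-spec batch + SAXS beamtime + microarray batch + sequencing lane + Raman mapping for 194, with 4 h left unused.
Dropping HPLC run and mass-spec batch frees 13 h; slotting in crystallography run (15 h) lifts the total to 200 at 56 h.
Runner-up mass-spec batch + SAXS beamtime + microarray batch + sequencing lane + XRD sweep + Raman mapping tops out at 197.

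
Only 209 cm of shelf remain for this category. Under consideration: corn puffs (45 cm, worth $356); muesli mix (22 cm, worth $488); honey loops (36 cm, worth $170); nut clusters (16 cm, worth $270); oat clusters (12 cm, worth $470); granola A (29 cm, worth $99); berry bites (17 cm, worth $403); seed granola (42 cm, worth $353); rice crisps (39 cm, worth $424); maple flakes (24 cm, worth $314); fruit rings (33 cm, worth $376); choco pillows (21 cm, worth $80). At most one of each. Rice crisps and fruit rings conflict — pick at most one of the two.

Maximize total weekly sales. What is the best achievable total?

2892

Ranking by ratio (weekly sales/cm): oat clusters 39.17, berry bites 23.71, muesli mix 22.18.
Taking muesli mix + honey loops + nut clusters + oat clusters + berry bites + seed granola + rice crisps + maple flakes: 208 cm used, 2892 in weekly sales.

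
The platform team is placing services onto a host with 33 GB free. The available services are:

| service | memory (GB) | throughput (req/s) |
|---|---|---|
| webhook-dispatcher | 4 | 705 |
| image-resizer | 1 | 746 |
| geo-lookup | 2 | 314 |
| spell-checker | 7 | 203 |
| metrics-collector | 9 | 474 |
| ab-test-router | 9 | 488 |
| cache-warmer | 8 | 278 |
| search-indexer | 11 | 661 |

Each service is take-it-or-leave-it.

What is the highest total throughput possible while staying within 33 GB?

3005

Greedy by ratio would take webhook-dispatcher + image-resizer + geo-lookup + ab-test-router + search-indexer: 27 GB used, total 2914.
Replace search-indexer with metrics-collector + cache-warmer: the trade gains 91 net, giving 3005 at 33 GB.
Runner-up webhook-dispatcher + image-resizer + geo-lookup + spell-checker + metrics-collector + ab-test-router tops out at 2930.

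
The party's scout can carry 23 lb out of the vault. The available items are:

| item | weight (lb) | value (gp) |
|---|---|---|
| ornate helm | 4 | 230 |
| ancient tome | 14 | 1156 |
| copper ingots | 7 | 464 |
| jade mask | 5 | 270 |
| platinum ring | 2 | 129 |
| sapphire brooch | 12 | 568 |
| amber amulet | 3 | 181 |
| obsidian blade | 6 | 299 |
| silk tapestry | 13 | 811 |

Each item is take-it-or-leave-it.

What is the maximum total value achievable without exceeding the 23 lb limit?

1749

Best packing: ancient tome + copper ingots + platinum ring — 23 lb, 1749 total.
Nothing else within 23 lb beats 1749.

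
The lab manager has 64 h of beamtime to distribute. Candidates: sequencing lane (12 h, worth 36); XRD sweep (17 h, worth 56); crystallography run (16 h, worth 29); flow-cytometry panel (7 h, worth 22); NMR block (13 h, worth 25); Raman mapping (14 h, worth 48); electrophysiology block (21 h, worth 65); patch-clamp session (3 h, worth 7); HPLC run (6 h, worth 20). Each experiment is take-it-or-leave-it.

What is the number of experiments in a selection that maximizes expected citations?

4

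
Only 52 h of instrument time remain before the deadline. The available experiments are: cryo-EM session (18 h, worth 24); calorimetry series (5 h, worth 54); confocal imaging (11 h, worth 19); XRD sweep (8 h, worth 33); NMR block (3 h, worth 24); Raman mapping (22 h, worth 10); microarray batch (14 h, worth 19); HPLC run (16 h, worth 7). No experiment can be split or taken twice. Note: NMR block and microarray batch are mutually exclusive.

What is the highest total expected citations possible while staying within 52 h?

By expected citations per h: calorimetry series 10.80, NMR block 8.00, XRD sweep 4.12 lead.
Taking cryo-EM session + calorimetry series + confocal imaging + XRD sweep + NMR block: 45 h used, 154 in expected citations.
Next best is cryo-EM session + calorimetry series + XRD sweep + NMR block + HPLC run at 142 (50 h) — short by 12.

154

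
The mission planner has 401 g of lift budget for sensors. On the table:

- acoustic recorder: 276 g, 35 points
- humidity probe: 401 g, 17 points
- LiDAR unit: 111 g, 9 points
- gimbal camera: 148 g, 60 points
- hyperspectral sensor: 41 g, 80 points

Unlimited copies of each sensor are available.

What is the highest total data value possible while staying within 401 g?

720

By data value per g: hyperspectral sensor 1.95, gimbal camera 0.41, acoustic recorder 0.13 lead.
Best packing: 9×hyperspectral sensor — 369 g, 720 total.
Every other selection either busts 401 g or fails to beat 720.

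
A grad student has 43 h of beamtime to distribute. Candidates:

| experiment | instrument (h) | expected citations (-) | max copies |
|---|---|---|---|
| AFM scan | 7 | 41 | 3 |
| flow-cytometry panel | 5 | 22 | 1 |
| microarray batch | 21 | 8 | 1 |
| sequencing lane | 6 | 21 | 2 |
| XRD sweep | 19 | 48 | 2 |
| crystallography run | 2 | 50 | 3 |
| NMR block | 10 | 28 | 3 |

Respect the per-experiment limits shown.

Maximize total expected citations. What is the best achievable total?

323

Ranking by ratio (expected citations/h): crystallography run 25.00, AFM scan 5.86, flow-cytometry panel 4.40, sequencing lane 3.50.
The ratio heuristic lands on 3×AFM scan + flow-cytometry panel + sequencing lane + 3×crystallography run (316) but leaves 5 h idle.
Replace sequencing lane with NMR block: the trade gains 7 net, giving 323 at 42 h.
Every other selection either busts 43 h or exceeds an availability limit or fails to beat 323.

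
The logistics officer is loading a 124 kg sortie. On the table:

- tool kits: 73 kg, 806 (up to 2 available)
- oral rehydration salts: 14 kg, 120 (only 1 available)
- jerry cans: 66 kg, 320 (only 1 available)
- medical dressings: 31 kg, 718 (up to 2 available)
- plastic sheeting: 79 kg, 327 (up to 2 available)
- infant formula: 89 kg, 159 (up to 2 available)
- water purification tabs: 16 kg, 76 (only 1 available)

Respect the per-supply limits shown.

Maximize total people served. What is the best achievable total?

Filling by ratio: oral rehydration salts + 2×medical dressings + water purification tabs for 1632, with 32 kg left unused.
Replace medical dressings and water purification tabs with tool kits: the trade gains 12 net, giving 1644 at 118 kg.
That's the maximum — no swap from here does better than 1644.

1644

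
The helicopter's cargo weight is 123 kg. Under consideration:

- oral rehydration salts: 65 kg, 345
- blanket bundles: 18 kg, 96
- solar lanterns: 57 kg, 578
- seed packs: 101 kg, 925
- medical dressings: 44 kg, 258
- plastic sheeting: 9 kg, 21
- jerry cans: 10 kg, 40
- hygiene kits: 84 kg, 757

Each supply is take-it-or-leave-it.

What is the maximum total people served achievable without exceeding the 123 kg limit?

Ranking by ratio (people served/kg): solar lanterns 10.14, seed packs 9.16, hygiene kits 9.01.
Taking the top-ratio supplies first gives blanket bundles + solar lanterns + medical dressings for 932 (119 kg).
Dropping solar lanterns and medical dressings frees 101 kg; slotting in seed packs (101 kg) lifts the total to 1021 at 119 kg.

1021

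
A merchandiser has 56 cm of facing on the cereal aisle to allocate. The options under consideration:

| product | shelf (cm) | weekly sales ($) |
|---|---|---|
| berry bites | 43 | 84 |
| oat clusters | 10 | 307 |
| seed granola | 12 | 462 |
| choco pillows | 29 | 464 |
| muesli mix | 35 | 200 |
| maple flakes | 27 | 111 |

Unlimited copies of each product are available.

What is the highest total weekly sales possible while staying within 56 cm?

2000

A density-first pass picks 4×seed granola — 1848 at 48 cm.
Dropping seed granola frees 12 cm; slotting in 2×oat clusters (20 cm) lifts the total to 2000 at 56 cm.
Every other selection either busts 56 cm or fails to beat 2000.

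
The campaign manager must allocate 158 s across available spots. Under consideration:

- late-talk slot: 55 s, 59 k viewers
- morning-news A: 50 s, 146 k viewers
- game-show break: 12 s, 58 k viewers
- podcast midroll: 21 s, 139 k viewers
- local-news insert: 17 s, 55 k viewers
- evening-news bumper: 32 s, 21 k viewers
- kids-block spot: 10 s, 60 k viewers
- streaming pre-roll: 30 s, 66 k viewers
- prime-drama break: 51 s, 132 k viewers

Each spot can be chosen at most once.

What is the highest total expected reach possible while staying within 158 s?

Taking the top-ratio spots first gives morning-news A + game-show break + podcast midroll + local-news insert + kids-block spot + streaming pre-roll for 524 (140 s).
Replace local-news insert and streaming pre-roll with prime-drama break: the trade gains 11 net, giving 535 at 144 s.
The spare 14 s is too small for any remaining spot, and no exchange beats 535.

535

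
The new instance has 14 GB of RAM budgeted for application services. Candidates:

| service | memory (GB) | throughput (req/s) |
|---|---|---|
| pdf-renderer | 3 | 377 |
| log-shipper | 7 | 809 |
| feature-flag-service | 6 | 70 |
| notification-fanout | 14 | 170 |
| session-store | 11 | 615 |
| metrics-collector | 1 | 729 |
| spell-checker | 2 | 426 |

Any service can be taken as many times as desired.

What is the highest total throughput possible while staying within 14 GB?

14×metrics-collector uses 14 of the 14 GB and totals 10206.
Every other selection either busts 14 GB or fails to beat 10206.

10206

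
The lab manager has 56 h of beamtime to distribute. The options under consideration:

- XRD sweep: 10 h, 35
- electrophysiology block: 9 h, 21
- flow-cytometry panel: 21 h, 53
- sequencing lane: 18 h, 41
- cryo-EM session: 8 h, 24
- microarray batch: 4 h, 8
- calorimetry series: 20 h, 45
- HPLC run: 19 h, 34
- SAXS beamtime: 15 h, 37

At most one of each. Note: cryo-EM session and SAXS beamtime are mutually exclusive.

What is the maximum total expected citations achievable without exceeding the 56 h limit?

146

XRD sweep + electrophysiology block + flow-cytometry panel + SAXS beamtime uses 55 of the 56 h and totals 146.
Runner-up XRD sweep + sequencing lane + cryo-EM session + calorimetry series tops out at 145.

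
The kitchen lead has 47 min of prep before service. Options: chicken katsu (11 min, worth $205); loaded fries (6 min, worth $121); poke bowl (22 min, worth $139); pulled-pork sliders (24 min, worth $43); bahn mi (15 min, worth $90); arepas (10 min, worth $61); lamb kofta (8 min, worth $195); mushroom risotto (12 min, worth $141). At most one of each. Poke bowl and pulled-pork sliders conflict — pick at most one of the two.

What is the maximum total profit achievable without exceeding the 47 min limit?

723

Taking chicken katsu + loaded fries + arepas + lamb kofta + mushroom risotto: 47 min used, 723 in profit.
Nothing else feasible within 47 min beats 723.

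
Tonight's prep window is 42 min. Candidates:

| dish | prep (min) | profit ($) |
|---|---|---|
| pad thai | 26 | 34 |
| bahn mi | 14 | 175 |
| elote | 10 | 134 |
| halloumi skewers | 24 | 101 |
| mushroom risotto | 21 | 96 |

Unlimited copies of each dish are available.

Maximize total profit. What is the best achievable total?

Density check — elote 13.40, bahn mi 12.50, mushroom risotto 4.57, halloumi skewers 4.21 are the best per min.
Taking 4×elote: 40 min used, 536 in profit.
No other feasible combination exceeds 536.

536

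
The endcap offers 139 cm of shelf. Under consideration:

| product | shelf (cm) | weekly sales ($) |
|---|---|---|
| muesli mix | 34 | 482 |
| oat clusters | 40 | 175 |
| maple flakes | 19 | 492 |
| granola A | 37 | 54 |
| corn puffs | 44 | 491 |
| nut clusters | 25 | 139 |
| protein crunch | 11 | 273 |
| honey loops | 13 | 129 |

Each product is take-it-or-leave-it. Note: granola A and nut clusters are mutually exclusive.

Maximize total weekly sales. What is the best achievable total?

1877

Density check — maple flakes 25.89, protein crunch 24.82, muesli mix 14.18 are the best per cm.
Taking the top-ratio products first gives muesli mix + maple flakes + corn puffs + protein crunch + honey loops for 1867 (121 cm).
The 13 cm tied up in honey loops is better spent on nut clusters — total rises to 1877 (133 cm).
Next best is muesli mix + maple flakes + corn puffs + protein crunch + honey loops at 1867 (121 cm) — short by 10.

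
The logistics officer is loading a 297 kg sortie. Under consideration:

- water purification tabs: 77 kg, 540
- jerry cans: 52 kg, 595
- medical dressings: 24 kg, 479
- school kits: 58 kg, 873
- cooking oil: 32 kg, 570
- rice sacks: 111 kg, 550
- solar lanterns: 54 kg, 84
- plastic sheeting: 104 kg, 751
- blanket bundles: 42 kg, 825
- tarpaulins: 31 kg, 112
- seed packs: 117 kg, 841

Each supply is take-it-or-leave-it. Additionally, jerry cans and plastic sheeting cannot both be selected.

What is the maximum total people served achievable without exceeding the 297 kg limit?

Water purification tabs + jerry cans + medical dressings + school kits + cooking oil + blanket bundles uses 285 of the 297 kg and totals 3882.
Every other selection either busts 297 kg or breaks a pairing rule or fails to beat 3882.

3882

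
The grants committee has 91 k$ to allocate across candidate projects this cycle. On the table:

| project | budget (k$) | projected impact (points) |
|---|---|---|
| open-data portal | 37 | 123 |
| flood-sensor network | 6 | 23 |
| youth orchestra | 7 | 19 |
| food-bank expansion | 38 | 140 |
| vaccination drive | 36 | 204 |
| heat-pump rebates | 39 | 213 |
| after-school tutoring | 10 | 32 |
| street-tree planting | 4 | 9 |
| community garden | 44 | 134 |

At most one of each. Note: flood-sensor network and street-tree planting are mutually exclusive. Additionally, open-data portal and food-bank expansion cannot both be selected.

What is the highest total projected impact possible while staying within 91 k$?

472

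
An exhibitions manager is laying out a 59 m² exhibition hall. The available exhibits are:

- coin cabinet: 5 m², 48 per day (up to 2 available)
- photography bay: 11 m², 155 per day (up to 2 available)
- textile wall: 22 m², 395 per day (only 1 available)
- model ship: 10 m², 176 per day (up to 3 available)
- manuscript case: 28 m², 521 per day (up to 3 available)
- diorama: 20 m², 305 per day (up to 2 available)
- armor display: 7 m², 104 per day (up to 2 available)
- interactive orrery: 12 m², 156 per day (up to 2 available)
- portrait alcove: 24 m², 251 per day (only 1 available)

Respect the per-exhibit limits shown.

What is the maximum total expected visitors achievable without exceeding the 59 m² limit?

The ratio heuristic lands on 2×manuscript case (1042) but leaves 3 m² idle.
Replace manuscript case with 3×model ship: the trade gains 7 net, giving 1049 at 58 m².
No other feasible combination exceeds 1049.

1049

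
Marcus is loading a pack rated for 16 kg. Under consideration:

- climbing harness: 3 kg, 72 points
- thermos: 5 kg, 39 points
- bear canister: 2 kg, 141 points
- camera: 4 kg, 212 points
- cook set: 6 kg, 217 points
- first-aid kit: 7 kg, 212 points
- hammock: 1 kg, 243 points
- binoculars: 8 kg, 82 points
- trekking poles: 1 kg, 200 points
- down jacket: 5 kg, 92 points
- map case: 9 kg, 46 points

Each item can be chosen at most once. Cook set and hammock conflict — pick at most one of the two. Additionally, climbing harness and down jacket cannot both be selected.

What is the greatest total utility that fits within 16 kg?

Ranking by ratio (utility/kg): hammock 243.00, trekking poles 200.00, bear canister 70.50, camera 53.00.
Bear canister + camera + first-aid kit + hammock + trekking poles uses 15 of the 16 kg and totals 1008.
No other feasible combination exceeds 1008.

1008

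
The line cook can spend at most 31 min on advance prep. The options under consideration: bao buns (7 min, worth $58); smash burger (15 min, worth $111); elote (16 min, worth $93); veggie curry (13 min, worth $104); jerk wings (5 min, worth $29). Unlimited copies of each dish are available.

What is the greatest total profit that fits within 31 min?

237

Taking the top-ratio dishes first gives 4×bao buns for 232 (28 min).
The 28 min tied up in 4×bao buns is better spent on 2×veggie curry + jerk wings — total rises to 237 (31 min).
Every other selection either busts 31 min or fails to beat 237.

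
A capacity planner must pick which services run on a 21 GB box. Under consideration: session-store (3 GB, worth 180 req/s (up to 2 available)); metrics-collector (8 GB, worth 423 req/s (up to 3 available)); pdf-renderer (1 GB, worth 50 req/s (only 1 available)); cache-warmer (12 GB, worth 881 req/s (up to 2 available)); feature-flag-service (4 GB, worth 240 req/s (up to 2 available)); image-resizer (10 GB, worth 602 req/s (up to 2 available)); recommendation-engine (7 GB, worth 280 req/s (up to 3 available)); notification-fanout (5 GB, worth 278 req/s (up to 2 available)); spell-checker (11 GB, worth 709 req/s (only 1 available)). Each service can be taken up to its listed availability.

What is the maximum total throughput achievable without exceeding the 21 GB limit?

1411

Greedy by ratio would take 2×session-store + pdf-renderer + cache-warmer: 19 GB used, total 1291.
The 6 GB tied up in 2×session-store is better spent on 2×feature-flag-service — total rises to 1411 (21 GB).
No other feasible combination exceeds 1411.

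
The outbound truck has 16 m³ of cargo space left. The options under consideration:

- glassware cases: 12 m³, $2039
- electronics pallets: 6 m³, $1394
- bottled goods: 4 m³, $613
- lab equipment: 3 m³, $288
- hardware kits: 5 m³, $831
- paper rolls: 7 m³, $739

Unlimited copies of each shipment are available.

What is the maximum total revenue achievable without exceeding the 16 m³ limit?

3401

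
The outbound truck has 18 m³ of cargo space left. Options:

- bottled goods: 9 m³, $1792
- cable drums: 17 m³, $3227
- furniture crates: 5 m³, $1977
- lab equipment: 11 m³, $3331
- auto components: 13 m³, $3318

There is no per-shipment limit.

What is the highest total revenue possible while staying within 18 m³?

5931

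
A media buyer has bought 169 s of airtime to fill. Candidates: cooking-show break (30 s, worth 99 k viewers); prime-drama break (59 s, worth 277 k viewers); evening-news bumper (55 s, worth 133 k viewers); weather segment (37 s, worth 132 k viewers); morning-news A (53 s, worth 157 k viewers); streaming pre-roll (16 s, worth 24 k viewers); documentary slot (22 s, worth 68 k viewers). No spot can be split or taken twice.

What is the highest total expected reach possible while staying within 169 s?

Greedy by ratio would take cooking-show break + prime-drama break + weather segment + streaming pre-roll + documentary slot: 164 s used, total 600.
The 53 s tied up in weather segment and streaming pre-roll is better spent on morning-news A — total rises to 601 (164 s).

601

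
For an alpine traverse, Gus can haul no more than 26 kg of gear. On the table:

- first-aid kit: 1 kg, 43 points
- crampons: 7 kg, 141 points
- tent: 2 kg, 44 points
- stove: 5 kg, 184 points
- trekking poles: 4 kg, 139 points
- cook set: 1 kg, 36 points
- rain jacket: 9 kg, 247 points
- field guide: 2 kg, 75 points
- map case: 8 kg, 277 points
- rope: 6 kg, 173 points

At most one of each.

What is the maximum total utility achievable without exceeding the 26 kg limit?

891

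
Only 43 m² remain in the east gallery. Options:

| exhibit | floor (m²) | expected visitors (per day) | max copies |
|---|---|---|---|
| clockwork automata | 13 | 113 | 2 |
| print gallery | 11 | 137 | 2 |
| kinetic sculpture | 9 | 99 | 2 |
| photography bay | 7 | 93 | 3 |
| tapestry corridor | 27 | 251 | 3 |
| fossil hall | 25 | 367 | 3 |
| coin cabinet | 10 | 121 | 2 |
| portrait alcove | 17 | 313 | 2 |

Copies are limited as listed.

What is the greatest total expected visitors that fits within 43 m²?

Ranking by ratio (expected visitors/m²): portrait alcove 18.41, fossil hall 14.68, photography bay 13.29.
Filling by ratio: photography bay + 2×portrait alcove for 719, with 2 m² left unused.
Replace photography bay with kinetic sculpture: the trade gains 6 net, giving 725 at 43 m².
No other feasible combination exceeds 725.

725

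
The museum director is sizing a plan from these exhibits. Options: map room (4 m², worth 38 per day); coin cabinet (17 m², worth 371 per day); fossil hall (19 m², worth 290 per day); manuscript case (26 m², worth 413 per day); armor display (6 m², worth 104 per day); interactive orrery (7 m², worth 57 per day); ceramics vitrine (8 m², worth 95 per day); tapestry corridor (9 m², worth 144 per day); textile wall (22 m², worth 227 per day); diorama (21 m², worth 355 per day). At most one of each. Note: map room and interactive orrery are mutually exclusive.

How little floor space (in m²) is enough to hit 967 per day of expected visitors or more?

Look for the lowest-floor combination reaching 967.
Taking coin cabinet + armor display + tapestry corridor + diorama gives 974 (≥ 967) for 53 m².
Below 53 m² the best achievable stays under 967.

53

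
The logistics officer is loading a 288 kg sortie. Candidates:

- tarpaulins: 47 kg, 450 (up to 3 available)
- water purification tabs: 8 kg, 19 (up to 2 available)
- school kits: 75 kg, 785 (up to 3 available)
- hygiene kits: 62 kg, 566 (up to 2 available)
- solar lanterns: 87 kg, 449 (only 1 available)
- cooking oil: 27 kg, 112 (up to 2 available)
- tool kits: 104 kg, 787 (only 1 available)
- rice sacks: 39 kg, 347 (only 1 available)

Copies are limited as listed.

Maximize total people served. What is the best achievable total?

Taking the top-ratio supplies first gives tarpaulins + 2×water purification tabs + 3×school kits for 2843 (288 kg).
Dropping tarpaulins and 2×water purification tabs frees 63 kg; slotting in hygiene kits (62 kg) lifts the total to 2921 at 287 kg.

2921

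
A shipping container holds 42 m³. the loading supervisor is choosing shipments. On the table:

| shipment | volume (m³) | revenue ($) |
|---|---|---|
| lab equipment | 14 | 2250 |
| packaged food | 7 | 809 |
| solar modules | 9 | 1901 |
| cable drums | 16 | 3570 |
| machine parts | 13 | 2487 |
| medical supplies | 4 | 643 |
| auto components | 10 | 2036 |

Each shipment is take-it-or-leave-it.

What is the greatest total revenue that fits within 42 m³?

By revenue per m³: cable drums 223.12, solar modules 211.22, auto components 203.60, machine parts 191.31 lead.
Greedy by ratio would take solar modules + cable drums + medical supplies + auto components: 39 m³ used, total 8150.
The 10 m³ tied up in auto components is better spent on machine parts — total rises to 8601 (42 m³).
An exhaustive check of the 128 subsets confirms 8601.

8601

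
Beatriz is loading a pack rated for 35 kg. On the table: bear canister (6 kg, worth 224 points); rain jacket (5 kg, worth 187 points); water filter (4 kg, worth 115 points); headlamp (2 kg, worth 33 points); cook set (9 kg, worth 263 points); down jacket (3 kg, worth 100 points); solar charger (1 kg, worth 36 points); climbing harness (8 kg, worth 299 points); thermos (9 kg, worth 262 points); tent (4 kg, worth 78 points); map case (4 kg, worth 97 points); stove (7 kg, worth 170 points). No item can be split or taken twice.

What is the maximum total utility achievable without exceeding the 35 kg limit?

1188

By utility per kg: rain jacket 37.40, climbing harness 37.38, bear canister 37.33 lead.
The ratio heuristic lands on bear canister + rain jacket + headlamp + cook set + down jacket + solar charger + climbing harness (1142) but leaves 1 kg idle.
Dropping headlamp and solar charger frees 3 kg; slotting in water filter (4 kg) lifts the total to 1188 at 35 kg.
Every other selection either busts 35 kg or fails to beat 1188.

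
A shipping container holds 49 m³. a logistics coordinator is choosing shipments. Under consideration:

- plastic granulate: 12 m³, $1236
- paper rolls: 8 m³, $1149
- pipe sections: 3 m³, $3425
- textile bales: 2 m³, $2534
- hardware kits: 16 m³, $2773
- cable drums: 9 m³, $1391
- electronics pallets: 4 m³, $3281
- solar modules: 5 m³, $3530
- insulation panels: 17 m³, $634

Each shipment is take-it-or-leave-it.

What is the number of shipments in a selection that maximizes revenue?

7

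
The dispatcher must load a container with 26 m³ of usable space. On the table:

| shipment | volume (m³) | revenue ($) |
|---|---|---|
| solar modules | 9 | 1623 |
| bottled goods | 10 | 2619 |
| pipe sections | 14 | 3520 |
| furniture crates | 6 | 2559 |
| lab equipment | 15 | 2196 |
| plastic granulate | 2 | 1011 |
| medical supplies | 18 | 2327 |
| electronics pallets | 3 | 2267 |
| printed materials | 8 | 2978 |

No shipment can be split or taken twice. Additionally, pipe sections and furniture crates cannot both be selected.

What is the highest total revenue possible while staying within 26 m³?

9427

A density-first pass picks furniture crates + plastic granulate + electronics pallets + printed materials — 8815 at 19 m³.
The 2 m³ tied up in plastic granulate is better spent on solar modules — total rises to 9427 (26 m³).
That's the maximum — no feasible swap from here does better than 9427.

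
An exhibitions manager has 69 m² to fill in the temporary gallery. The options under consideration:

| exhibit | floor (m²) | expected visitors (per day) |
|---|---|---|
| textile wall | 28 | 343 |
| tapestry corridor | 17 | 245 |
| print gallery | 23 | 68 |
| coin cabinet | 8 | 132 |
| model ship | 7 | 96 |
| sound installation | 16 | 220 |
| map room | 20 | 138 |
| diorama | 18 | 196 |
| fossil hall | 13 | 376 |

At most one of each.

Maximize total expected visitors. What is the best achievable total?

1096

The ratio heuristic lands on tapestry corridor + coin cabinet + model ship + sound installation + fossil hall (1069) but leaves 8 m² idle.
The 23 m² tied up in model ship and sound installation is better spent on textile wall — total rises to 1096 (66 m²).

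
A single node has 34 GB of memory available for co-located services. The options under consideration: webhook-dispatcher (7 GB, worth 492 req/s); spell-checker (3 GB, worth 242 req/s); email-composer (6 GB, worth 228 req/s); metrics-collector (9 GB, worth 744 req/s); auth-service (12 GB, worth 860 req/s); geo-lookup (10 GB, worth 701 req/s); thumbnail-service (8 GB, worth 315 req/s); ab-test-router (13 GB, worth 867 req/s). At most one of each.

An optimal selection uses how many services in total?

Best achievable throughput is 2547.
For example spell-checker + metrics-collector + auth-service + geo-lookup achieves it, using 34 GB.
Every optimal selection uses 4 services.

4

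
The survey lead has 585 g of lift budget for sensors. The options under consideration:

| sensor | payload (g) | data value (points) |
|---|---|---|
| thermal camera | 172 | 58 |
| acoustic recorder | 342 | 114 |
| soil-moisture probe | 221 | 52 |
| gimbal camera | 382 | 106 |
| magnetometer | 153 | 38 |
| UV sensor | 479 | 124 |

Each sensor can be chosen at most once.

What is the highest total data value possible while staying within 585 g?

Best packing: thermal camera + acoustic recorder — 514 g, 172 total.
The spare 71 g is too small for any remaining sensor, and no exchange beats 172.

172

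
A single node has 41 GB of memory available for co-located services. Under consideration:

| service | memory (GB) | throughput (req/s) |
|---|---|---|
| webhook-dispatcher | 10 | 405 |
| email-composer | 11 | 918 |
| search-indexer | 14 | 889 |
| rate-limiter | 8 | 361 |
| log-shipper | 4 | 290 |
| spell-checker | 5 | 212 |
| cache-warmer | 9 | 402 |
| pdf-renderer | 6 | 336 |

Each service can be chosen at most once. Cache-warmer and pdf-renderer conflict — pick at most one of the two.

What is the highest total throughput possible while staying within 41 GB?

2645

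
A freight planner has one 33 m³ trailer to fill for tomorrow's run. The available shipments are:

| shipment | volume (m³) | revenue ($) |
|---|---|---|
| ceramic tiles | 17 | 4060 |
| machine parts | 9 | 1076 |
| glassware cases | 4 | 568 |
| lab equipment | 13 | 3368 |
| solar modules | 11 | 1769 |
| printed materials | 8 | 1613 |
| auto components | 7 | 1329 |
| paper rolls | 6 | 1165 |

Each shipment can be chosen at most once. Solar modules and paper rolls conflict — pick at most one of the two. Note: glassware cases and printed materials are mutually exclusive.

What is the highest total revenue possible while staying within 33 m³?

Density check — lab equipment 259.08, ceramic tiles 238.82, printed materials 201.62 are the best per m³.
Ceramic tiles + lab equipment uses 30 of the 33 m³ and totals 7428.
Every other selection either busts 33 m³ or breaks a pairing rule or fails to beat 7428.

7428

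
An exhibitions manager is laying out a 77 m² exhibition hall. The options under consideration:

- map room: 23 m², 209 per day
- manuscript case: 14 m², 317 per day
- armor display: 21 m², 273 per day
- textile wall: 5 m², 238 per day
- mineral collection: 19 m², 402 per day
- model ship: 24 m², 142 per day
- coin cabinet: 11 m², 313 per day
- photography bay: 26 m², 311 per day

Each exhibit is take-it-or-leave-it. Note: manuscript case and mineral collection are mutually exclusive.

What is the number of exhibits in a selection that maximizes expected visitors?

The maximum expected visitors within 77 m² is 1452.
One optimal bundle: manuscript case + armor display + textile wall + coin cabinet + photography bay (77 m²).
All optima have 5 exhibits.

5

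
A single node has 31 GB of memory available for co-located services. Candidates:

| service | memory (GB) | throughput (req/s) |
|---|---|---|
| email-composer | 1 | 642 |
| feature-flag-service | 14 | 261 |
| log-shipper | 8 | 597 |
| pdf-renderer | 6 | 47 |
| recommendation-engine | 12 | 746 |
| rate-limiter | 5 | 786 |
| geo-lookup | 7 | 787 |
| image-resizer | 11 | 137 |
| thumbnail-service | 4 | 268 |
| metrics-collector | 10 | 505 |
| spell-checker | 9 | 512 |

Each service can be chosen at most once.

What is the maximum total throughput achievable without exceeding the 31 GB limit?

3324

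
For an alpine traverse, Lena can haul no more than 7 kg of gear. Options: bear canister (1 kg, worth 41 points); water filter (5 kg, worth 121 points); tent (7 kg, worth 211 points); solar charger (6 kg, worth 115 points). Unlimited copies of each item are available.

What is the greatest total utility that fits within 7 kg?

287

Best packing: 7×bear canister — 7 kg, 287 total.
Every other selection either busts 7 kg or fails to beat 287.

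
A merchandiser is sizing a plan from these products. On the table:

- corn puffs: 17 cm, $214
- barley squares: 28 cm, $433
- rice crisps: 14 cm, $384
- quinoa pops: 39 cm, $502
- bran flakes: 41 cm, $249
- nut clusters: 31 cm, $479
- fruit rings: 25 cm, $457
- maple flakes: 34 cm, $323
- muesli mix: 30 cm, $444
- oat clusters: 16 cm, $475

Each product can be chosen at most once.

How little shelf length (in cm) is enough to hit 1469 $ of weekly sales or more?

Minimise cm subject to total weekly sales ≥ 1469.
Taking corn puffs + rice crisps + fruit rings + oat clusters gives 1530 (≥ 1469) for 72 cm.
Any bundle with less than 72 cm falls short of 1469.

72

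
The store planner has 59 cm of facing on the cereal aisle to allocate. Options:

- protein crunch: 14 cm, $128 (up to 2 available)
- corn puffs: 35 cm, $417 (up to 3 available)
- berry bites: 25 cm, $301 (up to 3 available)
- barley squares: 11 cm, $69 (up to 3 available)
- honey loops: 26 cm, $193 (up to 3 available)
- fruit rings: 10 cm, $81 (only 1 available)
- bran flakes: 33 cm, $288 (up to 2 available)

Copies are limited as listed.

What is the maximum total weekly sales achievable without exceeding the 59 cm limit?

By weekly sales per cm: berry bites 12.04, corn puffs 11.91, protein crunch 9.14, bran flakes 8.73 lead.
Filling by ratio: 2×berry bites for 602, with 9 cm left unused.
The 50 cm tied up in 2×berry bites is better spent on protein crunch + corn puffs + fruit rings — total rises to 626 (59 cm).
That's the maximum — no swap from here does better than 626.

626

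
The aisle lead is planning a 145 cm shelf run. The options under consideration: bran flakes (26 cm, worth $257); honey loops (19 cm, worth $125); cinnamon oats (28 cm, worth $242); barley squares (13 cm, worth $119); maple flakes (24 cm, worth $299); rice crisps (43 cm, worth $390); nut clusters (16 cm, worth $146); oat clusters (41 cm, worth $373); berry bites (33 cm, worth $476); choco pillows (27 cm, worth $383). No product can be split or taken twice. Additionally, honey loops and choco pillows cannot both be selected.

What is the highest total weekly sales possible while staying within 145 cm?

A density-first pass picks bran flakes + barley squares + maple flakes + nut clusters + berry bites + choco pillows — 1680 at 139 cm.
Dropping bran flakes and barley squares frees 39 cm; slotting in rice crisps (43 cm) lifts the total to 1694 at 143 cm.

1694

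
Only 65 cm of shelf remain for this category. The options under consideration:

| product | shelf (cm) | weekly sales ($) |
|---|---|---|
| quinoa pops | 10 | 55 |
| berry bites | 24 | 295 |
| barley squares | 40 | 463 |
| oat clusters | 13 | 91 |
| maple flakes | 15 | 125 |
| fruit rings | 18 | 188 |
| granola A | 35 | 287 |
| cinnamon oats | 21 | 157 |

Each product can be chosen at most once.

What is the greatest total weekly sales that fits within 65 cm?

Berry bites + barley squares uses 64 of the 65 cm and totals 758.
Nothing else within 65 cm beats 758.

758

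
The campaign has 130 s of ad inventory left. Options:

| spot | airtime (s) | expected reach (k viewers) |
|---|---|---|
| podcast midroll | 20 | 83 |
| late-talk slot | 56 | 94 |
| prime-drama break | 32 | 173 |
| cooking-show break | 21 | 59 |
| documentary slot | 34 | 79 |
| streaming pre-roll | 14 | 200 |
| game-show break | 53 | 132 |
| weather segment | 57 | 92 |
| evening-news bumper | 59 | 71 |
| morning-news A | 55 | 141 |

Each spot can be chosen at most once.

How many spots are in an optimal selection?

4

Optimal total is 597.
One optimal bundle: podcast midroll + prime-drama break + streaming pre-roll + morning-news A (121 s).
All optima have 4 spots.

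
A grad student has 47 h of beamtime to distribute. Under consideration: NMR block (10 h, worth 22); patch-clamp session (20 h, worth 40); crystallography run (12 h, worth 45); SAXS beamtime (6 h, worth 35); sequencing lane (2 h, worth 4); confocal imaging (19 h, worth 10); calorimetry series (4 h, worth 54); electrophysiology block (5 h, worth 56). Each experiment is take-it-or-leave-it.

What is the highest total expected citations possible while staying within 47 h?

A density-first pass picks NMR block + crystallography run + SAXS beamtime + sequencing lane + calorimetry series + electrophysiology block — 216 at 39 h.
Dropping NMR block and sequencing lane frees 12 h; slotting in patch-clamp session (20 h) lifts the total to 230 at 47 h.
The closest alternative, NMR block + crystallography run + SAXS beamtime + sequencing lane + calorimetry series + electrophysiology block, reaches only 216.

230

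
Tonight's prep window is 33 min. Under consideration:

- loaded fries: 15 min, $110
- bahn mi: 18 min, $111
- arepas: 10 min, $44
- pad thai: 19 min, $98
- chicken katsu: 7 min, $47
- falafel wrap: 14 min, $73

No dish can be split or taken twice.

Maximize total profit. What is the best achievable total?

The ratio heuristic lands on loaded fries + arepas + chicken katsu (201) but leaves 1 min idle.
The 17 min tied up in arepas and chicken katsu is better spent on bahn mi — total rises to 221 (33 min).
The closest alternative, loaded fries + arepas + chicken katsu, reaches only 201.

221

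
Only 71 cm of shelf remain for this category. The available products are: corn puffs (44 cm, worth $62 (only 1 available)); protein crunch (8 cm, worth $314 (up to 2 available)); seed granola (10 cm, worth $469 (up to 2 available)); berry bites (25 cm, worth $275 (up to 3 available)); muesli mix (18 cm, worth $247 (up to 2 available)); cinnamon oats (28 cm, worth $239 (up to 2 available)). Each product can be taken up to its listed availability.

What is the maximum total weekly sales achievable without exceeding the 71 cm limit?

1841

Taking the top-ratio products first gives 2×protein crunch + 2×seed granola + muesli mix for 1813 (54 cm).
Dropping muesli mix frees 18 cm; slotting in berry bites (25 cm) lifts the total to 1841 at 61 cm.
That's the maximum — no swap from here does better than 1841.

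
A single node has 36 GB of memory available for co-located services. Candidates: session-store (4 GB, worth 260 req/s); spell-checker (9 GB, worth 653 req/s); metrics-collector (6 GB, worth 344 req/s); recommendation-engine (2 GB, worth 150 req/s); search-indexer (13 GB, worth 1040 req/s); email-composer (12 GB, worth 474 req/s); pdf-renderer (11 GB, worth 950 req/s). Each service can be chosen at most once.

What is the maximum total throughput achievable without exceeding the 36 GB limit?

2793

By throughput per GB: pdf-renderer 86.36, search-indexer 80.00, recommendation-engine 75.00, spell-checker 72.56 lead.
Taking spell-checker + recommendation-engine + search-indexer + pdf-renderer: 35 GB used, 2793 in throughput.
The closest alternative, session-store + metrics-collector + recommendation-engine + search-indexer + pdf-renderer, reaches only 2744.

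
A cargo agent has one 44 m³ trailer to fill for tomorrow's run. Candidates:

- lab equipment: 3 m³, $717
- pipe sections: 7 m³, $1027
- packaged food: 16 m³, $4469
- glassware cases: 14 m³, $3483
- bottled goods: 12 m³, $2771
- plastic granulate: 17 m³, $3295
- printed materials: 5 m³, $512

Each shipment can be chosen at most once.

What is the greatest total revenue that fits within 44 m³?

Greedy by ratio would take lab equipment + pipe sections + packaged food + glassware cases: 40 m³ used, total 9696.
Replace lab equipment and pipe sections with bottled goods: the trade gains 1027 net, giving 10723 at 42 m³.
The closest alternative, lab equipment + pipe sections + packaged food + glassware cases, reaches only 9696.

10723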